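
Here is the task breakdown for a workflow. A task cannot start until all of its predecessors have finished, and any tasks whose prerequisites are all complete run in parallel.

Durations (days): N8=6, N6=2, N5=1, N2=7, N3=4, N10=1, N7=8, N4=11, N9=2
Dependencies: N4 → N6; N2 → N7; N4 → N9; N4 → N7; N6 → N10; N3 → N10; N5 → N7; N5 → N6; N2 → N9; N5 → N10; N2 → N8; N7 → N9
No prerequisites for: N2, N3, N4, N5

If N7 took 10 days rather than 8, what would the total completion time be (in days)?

23

The binding path is N4→N7→N9 = 11+8+2 = 21; finish at 21 days.
N7 is on the critical path; changing it to 10 makes that path 23 days.
That remains the longest chain; total 23 days.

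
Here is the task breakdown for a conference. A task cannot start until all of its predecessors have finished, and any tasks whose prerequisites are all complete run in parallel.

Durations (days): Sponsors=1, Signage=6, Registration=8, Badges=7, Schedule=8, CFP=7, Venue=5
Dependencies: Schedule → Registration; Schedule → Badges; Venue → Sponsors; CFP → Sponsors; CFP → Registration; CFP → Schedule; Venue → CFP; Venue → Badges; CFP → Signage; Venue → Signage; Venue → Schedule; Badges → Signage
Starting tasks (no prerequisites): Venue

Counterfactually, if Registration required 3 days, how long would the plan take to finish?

The binding path is Venue→CFP→Schedule→Badges→Signage = 5+7+8+7+6 = 33; finish at 33 days.
The longest path through Registration is only 28 days, so Registration has float 5.
No other chain overtakes it, so the finish is 33 days.

33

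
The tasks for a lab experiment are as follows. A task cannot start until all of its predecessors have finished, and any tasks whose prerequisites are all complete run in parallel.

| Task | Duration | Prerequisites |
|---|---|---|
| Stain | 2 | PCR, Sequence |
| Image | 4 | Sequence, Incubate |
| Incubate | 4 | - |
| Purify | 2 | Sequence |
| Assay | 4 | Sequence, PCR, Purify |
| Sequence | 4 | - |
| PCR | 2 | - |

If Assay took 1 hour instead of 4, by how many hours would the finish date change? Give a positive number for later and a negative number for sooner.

-2

Baseline: Sequence→Purify→Assay = 4+2+4 = 10 → 10 hours.
Assay is on the critical path; changing it to 1 makes that path 7 hours.
Now Incubate→Image = 4+4 = 8 is longest, so the finish becomes 8 hours.
Change in finish: 8 − 10 = -2 hours.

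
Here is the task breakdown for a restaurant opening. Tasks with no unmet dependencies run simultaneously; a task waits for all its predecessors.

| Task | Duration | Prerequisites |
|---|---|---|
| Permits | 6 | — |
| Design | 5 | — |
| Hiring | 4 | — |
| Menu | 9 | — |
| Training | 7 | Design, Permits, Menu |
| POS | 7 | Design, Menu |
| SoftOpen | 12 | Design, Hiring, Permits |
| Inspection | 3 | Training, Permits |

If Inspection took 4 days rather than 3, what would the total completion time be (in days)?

20

Critical path before the change: Menu→Training→Inspection = 9+7+3 = 19 giving 19 days.
Inspection is on the critical path; changing it to 4 makes that path 20 days.
That remains the longest chain; total 20 days.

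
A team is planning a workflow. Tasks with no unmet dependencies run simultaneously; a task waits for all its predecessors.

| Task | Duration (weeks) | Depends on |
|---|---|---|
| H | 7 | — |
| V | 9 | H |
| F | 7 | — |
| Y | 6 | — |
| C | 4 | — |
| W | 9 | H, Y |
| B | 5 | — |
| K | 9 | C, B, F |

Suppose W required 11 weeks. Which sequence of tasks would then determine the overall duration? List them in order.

H, W

As given, the longest chain is H→W = 7+9 = 16, so the finish is 16 weeks.
W is on the critical path; changing it to 11 makes that path 18 weeks.
That remains the longest chain; total 18 weeks.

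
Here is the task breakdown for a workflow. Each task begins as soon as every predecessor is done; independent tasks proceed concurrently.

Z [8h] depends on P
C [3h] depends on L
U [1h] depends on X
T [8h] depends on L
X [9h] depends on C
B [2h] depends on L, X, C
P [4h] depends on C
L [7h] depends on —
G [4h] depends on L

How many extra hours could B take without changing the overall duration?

Critical path: L→C→P→Z = 7+3+4+8 = 22, so the finish is 22 hours.
B finishes as early as 21 and must finish by 22.
So B can slip 22 − 21 = 1 hour.

1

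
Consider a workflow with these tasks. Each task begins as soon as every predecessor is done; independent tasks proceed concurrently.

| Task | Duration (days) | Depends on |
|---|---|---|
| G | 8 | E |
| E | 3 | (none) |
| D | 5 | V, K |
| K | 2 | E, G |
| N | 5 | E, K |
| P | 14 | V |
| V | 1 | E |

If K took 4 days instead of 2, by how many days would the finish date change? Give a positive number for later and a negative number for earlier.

Baseline: E→G→K→D = 3+8+2+5 = 18 → 18 days.
K lies on that path, so at 4 days the path becomes 20 days.
The critical path is still E→G→K→D; finish is now 20 days.
Change in finish: 20 − 18 = +2 days.

2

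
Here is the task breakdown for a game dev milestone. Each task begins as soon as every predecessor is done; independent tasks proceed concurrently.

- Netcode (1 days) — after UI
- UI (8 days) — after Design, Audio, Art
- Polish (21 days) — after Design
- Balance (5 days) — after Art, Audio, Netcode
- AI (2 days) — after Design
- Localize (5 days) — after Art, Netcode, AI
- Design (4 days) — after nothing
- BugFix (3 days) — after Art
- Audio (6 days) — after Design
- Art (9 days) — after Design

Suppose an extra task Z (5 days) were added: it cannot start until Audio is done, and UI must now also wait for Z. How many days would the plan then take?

Originally the plan takes 27 days.
With Z inserted, UI now waits for max(Design, Audio, Art, Z).
New critical path: Design→Audio→Z→UI→Netcode→Balance = 4+6+5+8+1+5 = 29 ⇒ 29 days.

29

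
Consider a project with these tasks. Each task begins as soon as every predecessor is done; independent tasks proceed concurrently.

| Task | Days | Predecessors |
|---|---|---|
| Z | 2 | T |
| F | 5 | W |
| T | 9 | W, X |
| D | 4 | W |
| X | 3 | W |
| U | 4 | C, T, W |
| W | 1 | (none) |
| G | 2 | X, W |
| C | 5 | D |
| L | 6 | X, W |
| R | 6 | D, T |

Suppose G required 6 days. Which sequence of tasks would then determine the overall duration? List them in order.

The binding path is W→X→T→R = 1+3+9+6 = 19; finish at 19 days.
G is off the critical path — its longest chain is 6 days, giving 13 of slack.
The critical path is still W→X→T→R; finish is now 19 days.

W, X, T, R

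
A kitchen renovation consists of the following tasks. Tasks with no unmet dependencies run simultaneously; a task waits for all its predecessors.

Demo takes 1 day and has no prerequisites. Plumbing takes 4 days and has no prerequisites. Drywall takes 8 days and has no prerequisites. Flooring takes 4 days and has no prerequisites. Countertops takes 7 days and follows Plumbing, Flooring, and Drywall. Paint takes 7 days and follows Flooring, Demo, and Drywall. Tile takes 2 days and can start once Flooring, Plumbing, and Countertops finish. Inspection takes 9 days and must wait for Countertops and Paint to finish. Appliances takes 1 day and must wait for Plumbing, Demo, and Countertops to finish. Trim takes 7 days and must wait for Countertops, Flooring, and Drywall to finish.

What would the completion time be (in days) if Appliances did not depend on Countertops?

Original critical path: Drywall→Countertops→Inspection = 8+7+9 = 24 ⇒ 24 days.
Without Countertops→Appliances, Appliances's earliest start moves from 15 to 4.
New critical path: Drywall→Countertops→Inspection = 8+7+9 = 24 ⇒ 24 days.

24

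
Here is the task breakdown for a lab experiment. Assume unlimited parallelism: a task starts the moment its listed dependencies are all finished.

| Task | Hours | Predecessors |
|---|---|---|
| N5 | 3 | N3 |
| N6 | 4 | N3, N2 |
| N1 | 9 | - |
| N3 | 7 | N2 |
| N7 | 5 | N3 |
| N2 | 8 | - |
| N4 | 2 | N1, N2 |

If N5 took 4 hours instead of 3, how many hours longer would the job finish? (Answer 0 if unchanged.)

0

Baseline: N2→N3→N7 = 8+7+5 = 20 → 20 hours.
N5 has 2 hours of float (longest path through it is 18).
No other chain overtakes it, so the finish is 20 hours.
Change in finish: 20 − 20 = +0 hours.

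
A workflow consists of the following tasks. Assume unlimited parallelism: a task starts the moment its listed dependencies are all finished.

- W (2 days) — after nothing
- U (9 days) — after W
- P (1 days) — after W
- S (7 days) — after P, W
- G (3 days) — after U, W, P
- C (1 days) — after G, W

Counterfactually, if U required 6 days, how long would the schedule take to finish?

Critical path before the change: W→U→G→C = 2+9+3+1 = 15 giving 15 days.
U is on the critical path; changing it to 6 makes that path 12 days.
That remains the longest chain; total 12 days.

12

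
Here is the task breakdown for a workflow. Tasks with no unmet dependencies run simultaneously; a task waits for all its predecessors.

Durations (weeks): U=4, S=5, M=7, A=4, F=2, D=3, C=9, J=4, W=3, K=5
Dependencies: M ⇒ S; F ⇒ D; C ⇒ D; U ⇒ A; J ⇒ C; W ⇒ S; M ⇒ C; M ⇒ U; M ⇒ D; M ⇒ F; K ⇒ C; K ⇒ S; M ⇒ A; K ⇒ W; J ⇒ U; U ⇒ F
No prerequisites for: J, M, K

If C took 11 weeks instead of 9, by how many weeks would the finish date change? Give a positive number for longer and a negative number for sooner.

Baseline: M→C→D = 7+9+3 = 19 → 19 weeks.
C lies on that path, so at 11 weeks the path becomes 21 weeks.
The critical path is still M→C→D; finish is now 21 weeks.
Change in finish: 21 − 19 = +2 weeks.

2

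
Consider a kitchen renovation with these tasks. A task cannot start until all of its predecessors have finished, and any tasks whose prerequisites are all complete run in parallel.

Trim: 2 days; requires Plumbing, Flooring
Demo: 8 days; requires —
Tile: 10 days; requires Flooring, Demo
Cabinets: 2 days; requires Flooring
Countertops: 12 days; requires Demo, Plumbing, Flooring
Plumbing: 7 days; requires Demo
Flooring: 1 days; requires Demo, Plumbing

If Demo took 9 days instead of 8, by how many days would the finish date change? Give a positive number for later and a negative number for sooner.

Baseline: Demo→Plumbing→Flooring→Countertops = 8+7+1+12 = 28 → 28 days.
Since Demo is critical, the +1 change carries straight to that chain (now 29 days).
That remains the longest chain; total 29 days.
Change in finish: 29 − 28 = +1 days.

1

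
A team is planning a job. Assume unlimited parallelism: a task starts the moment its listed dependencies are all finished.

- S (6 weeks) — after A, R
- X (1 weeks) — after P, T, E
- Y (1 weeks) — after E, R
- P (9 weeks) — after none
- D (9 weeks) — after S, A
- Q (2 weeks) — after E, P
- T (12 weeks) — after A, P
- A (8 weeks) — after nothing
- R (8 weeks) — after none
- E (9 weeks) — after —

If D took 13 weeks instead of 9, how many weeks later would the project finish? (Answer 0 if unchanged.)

Critical path before the change: A→S→D = 8+6+9 = 23 giving 23 weeks.
Since D is critical, the +4 change carries straight to that chain (now 27 weeks).
That remains the longest chain; total 27 weeks.
Change in finish: 27 − 23 = +4 weeks.

4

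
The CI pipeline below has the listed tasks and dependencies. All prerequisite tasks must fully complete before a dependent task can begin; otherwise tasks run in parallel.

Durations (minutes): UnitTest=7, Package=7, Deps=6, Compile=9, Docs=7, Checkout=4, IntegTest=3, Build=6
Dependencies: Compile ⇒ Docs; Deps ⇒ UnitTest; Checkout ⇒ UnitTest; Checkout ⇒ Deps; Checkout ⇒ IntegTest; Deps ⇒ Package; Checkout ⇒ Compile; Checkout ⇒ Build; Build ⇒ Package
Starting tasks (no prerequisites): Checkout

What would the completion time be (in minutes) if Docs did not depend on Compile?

Original critical path: Checkout→Compile→Docs = 4+9+7 = 20 ⇒ 20 minutes.
Without Compile→Docs, Docs's earliest start moves from 13 to 0.
New critical path: Checkout→Deps→UnitTest = 4+6+7 = 17 ⇒ 17 minutes.

17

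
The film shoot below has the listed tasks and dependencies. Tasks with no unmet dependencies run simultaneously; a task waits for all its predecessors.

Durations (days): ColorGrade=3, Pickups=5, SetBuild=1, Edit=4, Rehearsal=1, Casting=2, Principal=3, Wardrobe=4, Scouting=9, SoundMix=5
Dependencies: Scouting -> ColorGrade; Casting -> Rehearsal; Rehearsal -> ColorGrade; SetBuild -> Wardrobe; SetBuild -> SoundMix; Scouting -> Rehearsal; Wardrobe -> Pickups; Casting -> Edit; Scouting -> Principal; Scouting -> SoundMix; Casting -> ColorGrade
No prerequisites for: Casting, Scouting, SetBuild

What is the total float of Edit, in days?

Scouting→SoundMix = 9+5 = 14 sets the makespan at 14 days.
Longest path through Edit: 6 days (earliest finish 6, latest finish 14).
So Edit can slip 14 − 6 = 8 days.

8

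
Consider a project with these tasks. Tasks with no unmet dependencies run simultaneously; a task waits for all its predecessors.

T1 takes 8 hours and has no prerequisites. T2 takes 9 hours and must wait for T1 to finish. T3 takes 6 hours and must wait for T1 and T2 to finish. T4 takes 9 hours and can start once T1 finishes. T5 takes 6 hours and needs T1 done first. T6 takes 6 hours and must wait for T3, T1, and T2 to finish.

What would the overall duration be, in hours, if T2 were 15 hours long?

Critical path before the change: T1→T2→T3→T6 = 8+9+6+6 = 29 giving 29 hours.
Since T2 is critical, the +6 change carries straight to that chain (now 35 hours).
No other chain overtakes it, so the finish is 35 hours.

35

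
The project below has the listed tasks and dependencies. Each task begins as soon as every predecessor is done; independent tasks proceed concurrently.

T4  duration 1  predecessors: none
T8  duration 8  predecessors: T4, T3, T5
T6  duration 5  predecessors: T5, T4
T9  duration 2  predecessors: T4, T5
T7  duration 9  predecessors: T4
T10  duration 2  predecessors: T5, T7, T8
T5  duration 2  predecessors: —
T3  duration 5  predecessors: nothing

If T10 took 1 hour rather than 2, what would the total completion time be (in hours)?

The binding path is T3→T8→T10 = 5+8+2 = 15; finish at 15 hours.
Since T10 is critical, the -1 change carries straight to that chain (now 14 hours).
No other chain overtakes it, so the finish is 14 hours.

14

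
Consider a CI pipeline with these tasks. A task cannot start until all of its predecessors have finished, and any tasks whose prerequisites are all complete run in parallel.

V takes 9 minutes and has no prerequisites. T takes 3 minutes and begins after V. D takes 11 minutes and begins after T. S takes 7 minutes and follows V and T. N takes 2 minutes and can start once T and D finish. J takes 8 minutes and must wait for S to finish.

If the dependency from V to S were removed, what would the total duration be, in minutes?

Original critical path: V→T→S→J = 9+3+7+8 = 27 ⇒ 27 minutes.
Dropping V→S doesn't change S's earliest start (12); another predecessor still binds.
New critical path: V→T→S→J = 9+3+7+8 = 27 ⇒ 27 minutes.

27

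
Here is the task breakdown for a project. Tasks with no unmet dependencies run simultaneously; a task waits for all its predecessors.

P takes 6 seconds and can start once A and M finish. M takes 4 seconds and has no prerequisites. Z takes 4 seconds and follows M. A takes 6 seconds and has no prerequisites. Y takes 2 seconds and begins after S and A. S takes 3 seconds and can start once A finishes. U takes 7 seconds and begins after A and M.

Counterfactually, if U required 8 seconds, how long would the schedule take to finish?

Critical path before the change: A→U = 6+7 = 13 giving 13 seconds.
U lies on that path, so at 8 seconds the path becomes 14 seconds.
That remains the longest chain; total 14 seconds.

14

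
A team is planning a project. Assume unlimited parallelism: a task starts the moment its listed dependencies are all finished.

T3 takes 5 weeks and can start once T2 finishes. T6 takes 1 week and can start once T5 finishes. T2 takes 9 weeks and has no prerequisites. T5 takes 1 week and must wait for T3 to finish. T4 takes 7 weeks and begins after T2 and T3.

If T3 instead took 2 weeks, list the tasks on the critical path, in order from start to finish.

T2, T3, T4

Actual critical path: T2→T3→T4 = 9+5+7 = 21 ⇒ 21 weeks.
T3 is on the critical path; changing it to 2 makes that path 18 weeks.
That remains the longest chain; total 18 weeks.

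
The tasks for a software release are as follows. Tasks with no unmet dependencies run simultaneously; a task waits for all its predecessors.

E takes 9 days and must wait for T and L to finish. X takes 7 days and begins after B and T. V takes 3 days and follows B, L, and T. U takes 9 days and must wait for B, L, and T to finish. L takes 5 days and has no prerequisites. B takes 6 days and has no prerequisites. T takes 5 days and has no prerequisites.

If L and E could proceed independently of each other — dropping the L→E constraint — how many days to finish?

Original critical path: B→U = 6+9 = 15 ⇒ 15 days.
Dropping L→E doesn't change E's earliest start (5); another predecessor still binds.
The longest chain is now B→U = 6+9 = 15, so the software release takes 15 days.

15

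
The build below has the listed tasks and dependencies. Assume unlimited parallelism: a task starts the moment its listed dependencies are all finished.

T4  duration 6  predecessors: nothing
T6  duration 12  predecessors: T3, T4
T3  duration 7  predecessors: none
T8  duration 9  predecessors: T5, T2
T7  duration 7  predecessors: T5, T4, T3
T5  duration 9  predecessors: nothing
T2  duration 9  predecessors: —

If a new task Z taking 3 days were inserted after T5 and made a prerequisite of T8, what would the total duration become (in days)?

Originally the build takes 19 days.
With Z inserted, T8 now waits for max(T5, T2, Z).
New critical path: T5→Z→T8 = 9+3+9 = 21 ⇒ 21 days.

21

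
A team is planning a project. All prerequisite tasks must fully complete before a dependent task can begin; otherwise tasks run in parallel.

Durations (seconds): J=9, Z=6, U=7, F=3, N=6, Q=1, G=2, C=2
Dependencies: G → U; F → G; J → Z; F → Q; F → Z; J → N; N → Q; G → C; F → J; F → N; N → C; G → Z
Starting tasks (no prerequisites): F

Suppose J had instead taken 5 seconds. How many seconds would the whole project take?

16

The binding path is F→J→N→C = 3+9+6+2 = 20; finish at 20 seconds.
J is on the critical path; changing it to 5 makes that path 16 seconds.
No other chain overtakes it, so the finish is 16 seconds.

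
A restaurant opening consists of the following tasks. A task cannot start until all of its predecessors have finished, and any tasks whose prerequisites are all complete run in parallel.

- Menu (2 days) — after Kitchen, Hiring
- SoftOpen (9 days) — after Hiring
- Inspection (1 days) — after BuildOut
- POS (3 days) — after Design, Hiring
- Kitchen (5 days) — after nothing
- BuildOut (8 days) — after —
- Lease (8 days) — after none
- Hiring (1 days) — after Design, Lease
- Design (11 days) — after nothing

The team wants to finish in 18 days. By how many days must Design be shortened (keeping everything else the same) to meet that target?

3

Current finish: 21 days; target: 18.
Design is on every critical path, so each day cut from Design cuts the finish by one (this holds down to a finish of 18).
Need 21 − 18 = 3 days off Design → Design becomes 8 days, finish becomes 18.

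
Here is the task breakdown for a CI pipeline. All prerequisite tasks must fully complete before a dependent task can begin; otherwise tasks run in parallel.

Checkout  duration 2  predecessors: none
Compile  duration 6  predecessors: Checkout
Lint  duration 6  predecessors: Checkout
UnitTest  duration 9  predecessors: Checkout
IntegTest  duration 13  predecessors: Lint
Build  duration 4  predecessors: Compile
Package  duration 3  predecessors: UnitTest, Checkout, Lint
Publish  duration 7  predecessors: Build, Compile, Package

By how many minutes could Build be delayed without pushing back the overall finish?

Checkout→Lint→IntegTest = 2+6+13 = 21 sets the makespan at 21 minutes.
Longest path through Build: 19 minutes (earliest finish 12, latest finish 14).
So Build can slip 14 − 12 = 2 minutes.

2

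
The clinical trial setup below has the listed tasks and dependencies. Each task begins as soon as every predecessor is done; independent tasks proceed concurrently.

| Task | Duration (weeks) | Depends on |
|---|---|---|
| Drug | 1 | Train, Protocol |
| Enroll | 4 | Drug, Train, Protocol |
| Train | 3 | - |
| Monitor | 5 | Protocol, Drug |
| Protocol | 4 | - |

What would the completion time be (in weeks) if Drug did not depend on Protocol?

9

Original critical path: Protocol→Drug→Monitor = 4+1+5 = 10 ⇒ 10 weeks.
Without Protocol→Drug, Drug's earliest start moves from 4 to 3.
After: Protocol→Monitor = 4+5 = 9 → 9 weeks.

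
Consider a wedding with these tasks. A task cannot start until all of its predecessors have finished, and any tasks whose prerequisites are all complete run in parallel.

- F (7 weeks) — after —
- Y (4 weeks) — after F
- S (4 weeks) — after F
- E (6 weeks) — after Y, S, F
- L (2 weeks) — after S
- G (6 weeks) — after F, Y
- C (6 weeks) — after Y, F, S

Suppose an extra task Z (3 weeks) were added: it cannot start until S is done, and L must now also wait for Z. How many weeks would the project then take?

17

Originally the project takes 17 weeks.
With Z inserted, L now waits for max(S, Z).
New critical path: F→Y→E = 7+4+6 = 17 ⇒ 17 weeks.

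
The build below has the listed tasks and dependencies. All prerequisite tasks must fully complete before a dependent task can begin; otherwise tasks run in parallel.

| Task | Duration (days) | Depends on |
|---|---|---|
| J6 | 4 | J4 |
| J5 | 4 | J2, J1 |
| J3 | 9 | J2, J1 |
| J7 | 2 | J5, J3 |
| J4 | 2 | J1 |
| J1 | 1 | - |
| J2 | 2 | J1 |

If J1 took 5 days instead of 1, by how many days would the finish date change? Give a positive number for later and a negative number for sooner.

As given, the longest chain is J1→J2→J3→J7 = 1+2+9+2 = 14, so the finish is 14 days.
J1 is on the critical path; changing it to 5 makes that path 18 days.
The critical path is still J1→J2→J3→J7; finish is now 18 days.
Change in finish: 18 − 14 = +4 days.

4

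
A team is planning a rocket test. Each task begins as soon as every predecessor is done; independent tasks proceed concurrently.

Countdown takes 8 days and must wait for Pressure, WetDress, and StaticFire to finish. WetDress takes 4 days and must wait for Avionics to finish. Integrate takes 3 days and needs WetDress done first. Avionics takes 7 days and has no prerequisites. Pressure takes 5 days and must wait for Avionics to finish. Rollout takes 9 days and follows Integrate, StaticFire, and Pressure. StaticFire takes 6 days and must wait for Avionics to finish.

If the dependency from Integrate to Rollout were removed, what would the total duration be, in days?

Before: longest chain Avionics→WetDress→Integrate→Rollout = 7+4+3+9 = 23, finish 23.
Without Integrate→Rollout, Rollout's earliest start moves from 14 to 13.
After: Avionics→StaticFire→Rollout = 7+6+9 = 22 → 22 days.

22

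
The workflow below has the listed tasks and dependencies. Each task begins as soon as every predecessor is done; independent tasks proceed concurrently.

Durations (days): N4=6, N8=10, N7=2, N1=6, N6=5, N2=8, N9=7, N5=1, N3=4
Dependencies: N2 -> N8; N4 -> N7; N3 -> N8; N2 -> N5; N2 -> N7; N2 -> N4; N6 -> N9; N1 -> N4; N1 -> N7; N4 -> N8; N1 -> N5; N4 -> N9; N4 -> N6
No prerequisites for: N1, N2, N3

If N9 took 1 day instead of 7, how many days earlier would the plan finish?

2

As given, the longest chain is N2→N4→N6→N9 = 8+6+5+7 = 26, so the finish is 26 days.
N9 lies on that path, so at 1 day the path becomes 20 days.
Now N2→N4→N8 = 8+6+10 = 24 is longest, so the finish becomes 24 days.
Change in finish: 24 − 26 = -2 days.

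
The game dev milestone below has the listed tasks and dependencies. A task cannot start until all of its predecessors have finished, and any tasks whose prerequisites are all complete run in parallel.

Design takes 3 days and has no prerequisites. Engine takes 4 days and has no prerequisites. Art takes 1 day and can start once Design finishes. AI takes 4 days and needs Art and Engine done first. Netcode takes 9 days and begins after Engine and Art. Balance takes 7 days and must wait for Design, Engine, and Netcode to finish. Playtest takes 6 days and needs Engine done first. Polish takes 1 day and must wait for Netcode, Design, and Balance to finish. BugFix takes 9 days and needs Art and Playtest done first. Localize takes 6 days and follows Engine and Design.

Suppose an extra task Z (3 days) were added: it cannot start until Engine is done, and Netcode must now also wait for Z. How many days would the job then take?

Originally the job takes 21 days.
With Z inserted, Netcode now waits for max(Engine, Art, Z).
New critical path: Engine→Z→Netcode→Balance→Polish = 4+3+9+7+1 = 24 ⇒ 24 days.

24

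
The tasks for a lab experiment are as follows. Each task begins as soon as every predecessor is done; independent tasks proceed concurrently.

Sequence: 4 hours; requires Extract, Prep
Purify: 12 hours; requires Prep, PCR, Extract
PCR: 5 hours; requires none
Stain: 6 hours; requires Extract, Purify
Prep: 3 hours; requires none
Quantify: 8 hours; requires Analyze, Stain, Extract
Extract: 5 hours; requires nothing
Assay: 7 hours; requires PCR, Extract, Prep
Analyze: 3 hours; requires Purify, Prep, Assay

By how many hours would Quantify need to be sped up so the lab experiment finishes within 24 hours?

Current finish: 31 hours; target: 24.
Quantify is on every critical path, so each hour cut from Quantify cuts the finish by one (this holds down to a finish of 24).
Need 31 − 24 = 7 hours off Quantify → Quantify becomes 1 hour, finish becomes 24.

7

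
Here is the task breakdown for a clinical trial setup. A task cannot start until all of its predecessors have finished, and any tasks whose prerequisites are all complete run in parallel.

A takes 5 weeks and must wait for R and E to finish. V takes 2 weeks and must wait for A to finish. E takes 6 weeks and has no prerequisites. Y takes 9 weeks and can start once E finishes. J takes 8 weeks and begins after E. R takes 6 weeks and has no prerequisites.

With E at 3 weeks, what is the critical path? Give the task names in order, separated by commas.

R, A, V

Baseline: E→Y = 6+9 = 15 → 15 weeks.
Since E is critical, the -3 change carries straight to that chain (now 12 weeks).
Now R→A→V = 6+5+2 = 13 is longest, so the finish becomes 13 weeks.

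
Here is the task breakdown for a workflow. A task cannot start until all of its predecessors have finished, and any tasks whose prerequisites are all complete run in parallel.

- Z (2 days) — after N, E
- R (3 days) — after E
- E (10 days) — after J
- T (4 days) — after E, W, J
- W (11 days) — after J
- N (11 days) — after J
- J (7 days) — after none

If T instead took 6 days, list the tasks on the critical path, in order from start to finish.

J, W, T

As given, the longest chain is J→W→T = 7+11+4 = 22, so the finish is 22 days.
T is on the critical path; changing it to 6 makes that path 24 days.
The critical path is still J→W→T; finish is now 24 days.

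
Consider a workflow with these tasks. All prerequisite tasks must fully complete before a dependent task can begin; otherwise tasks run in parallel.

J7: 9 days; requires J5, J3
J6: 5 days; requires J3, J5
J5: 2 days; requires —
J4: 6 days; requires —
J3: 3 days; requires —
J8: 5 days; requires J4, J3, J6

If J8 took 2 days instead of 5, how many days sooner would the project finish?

1

Critical path before the change: J3→J6→J8 = 3+5+5 = 13 giving 13 days.
J8 is on the critical path; changing it to 2 makes that path 10 days.
Now J3→J7 = 3+9 = 12 is longest, so the finish becomes 12 days.
Change in finish: 12 − 13 = -1 days.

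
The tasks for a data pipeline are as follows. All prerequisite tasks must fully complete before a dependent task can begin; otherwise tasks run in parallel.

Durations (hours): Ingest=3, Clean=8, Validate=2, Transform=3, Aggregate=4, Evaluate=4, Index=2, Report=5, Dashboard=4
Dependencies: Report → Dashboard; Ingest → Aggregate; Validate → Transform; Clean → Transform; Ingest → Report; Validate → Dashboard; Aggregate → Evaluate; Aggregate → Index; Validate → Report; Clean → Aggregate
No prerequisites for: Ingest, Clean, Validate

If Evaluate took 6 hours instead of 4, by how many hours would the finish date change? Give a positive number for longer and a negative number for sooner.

2

Actual critical path: Clean→Aggregate→Evaluate = 8+4+4 = 16 ⇒ 16 hours.
Since Evaluate is critical, the +2 change carries straight to that chain (now 18 hours).
No other chain overtakes it, so the finish is 18 hours.
Change in finish: 18 − 16 = +2 hours.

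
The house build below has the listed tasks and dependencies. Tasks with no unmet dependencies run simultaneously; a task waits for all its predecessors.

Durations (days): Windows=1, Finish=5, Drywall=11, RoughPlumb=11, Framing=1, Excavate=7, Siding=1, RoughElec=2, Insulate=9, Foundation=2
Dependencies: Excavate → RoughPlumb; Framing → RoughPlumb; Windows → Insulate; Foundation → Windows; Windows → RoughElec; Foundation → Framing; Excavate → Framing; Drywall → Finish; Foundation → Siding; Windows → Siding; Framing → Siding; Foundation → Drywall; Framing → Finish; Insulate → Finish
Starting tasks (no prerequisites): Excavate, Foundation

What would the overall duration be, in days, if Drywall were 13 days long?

20

As given, the longest chain is Excavate→Framing→RoughPlumb = 7+1+11 = 19, so the finish is 19 days.
The longest path through Drywall is only 18 days, so Drywall has float 1.
Now Foundation→Drywall→Finish = 2+13+5 = 20 is longest, so the finish becomes 20 days.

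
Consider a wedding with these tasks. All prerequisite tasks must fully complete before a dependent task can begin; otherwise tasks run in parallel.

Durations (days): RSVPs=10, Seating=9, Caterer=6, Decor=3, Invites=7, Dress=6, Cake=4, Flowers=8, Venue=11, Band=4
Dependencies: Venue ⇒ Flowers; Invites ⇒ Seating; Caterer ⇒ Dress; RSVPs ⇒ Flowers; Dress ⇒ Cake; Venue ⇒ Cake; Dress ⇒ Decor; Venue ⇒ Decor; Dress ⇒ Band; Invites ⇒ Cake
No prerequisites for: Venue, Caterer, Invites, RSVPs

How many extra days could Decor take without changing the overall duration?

4

Critical path: Venue→Flowers = 11+8 = 19, so the finish is 19 days.
The longest chain containing Decor totals 15 days.
Slack of Decor = 16 − 12 = 4 days.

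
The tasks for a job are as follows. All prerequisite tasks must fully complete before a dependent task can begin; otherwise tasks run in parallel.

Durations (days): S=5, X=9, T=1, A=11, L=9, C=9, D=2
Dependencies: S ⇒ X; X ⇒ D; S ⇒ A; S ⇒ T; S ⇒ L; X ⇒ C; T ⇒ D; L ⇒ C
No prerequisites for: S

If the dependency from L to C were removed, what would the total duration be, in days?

Before: longest chain S→X→C = 5+9+9 = 23, finish 23.
Dropping L→C doesn't change C's earliest start (14); another predecessor still binds.
New critical path: S→X→C = 5+9+9 = 23 ⇒ 23 days.

23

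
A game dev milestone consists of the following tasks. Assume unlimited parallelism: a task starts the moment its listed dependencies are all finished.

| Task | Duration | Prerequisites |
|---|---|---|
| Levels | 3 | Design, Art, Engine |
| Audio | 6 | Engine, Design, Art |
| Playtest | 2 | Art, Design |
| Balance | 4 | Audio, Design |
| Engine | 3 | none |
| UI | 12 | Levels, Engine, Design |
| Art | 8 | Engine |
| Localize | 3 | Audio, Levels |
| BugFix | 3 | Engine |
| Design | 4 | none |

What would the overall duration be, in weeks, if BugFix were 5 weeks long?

26

Actual critical path: Engine→Art→Levels→UI = 3+8+3+12 = 26 ⇒ 26 weeks.
The longest path through BugFix is only 6 weeks, so BugFix has float 20.
No other chain overtakes it, so the finish is 26 weeks.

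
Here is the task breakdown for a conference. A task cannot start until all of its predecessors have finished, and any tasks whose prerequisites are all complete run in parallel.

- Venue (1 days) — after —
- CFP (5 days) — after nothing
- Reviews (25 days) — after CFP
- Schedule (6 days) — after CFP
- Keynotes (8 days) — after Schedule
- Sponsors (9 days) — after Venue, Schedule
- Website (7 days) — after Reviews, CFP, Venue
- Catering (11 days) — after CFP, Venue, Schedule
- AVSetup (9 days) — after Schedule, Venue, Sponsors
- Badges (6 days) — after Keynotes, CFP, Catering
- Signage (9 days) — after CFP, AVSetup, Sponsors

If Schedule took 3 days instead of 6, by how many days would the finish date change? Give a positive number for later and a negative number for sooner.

-1

The binding path is CFP→Schedule→Sponsors→AVSetup→Signage = 5+6+9+9+9 = 38; finish at 38 days.
Schedule is on the critical path; changing it to 3 makes that path 35 days.
Now CFP→Reviews→Website = 5+25+7 = 37 is longest, so the finish becomes 37 days.
Change in finish: 37 − 38 = -1 days.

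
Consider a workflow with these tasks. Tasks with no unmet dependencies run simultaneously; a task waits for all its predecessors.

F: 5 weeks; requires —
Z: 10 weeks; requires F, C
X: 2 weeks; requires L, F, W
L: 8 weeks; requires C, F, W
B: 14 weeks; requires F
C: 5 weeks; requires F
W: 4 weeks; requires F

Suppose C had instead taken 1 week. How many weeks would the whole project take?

19

Baseline: F→C→L→X = 5+5+8+2 = 20 → 20 weeks.
C is on the critical path; changing it to 1 makes that path 16 weeks.
The binding chain switches to F→W→L→X = 5+4+8+2 = 19; finish 19 weeks.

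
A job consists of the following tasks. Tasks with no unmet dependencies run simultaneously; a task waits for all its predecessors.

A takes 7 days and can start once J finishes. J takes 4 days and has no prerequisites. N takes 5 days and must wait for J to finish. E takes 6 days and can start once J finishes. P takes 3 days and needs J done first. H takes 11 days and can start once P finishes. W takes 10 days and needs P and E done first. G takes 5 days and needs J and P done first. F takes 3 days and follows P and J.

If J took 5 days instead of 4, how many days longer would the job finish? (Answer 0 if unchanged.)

Baseline: J→E→W = 4+6+10 = 20 → 20 days.
Since J is critical, the +1 change carries straight to that chain (now 21 days).
That remains the longest chain; total 21 days.
Change in finish: 21 − 20 = +1 days.

1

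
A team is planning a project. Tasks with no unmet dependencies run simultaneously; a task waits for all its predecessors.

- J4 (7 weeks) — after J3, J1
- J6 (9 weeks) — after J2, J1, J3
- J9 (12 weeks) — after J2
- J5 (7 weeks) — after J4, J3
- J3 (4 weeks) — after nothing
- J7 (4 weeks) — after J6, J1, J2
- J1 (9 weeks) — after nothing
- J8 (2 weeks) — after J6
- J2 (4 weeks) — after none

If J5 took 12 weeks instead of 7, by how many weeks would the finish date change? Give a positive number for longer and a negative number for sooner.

Critical path before the change: J1→J4→J5 = 9+7+7 = 23 giving 23 weeks.
J5 lies on that path, so at 12 weeks the path becomes 28 weeks.
That remains the longest chain; total 28 weeks.
Change in finish: 28 − 23 = +5 weeks.

5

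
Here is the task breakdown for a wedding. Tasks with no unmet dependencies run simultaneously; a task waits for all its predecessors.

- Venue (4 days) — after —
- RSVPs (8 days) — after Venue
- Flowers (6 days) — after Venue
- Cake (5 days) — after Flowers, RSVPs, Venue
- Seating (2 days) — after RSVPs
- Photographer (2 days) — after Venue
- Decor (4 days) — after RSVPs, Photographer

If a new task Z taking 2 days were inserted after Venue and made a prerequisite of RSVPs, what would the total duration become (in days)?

19

Originally the schedule takes 17 days.
With Z inserted, RSVPs now waits for max(Venue, Z).
New critical path: Venue→Z→RSVPs→Cake = 4+2+8+5 = 19 ⇒ 19 days.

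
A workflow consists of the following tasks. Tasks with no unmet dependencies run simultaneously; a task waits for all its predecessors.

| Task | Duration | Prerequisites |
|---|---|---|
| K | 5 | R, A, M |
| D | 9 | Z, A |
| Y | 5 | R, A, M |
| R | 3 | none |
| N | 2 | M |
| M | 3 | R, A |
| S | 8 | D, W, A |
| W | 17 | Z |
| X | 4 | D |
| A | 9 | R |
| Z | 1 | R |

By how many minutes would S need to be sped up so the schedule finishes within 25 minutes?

4

Current finish: 29 minutes; target: 25.
S is on every critical path, so each minute cut from S cuts the finish by one (this holds down to a finish of 25).
Need 29 − 25 = 4 minutes off S → S becomes 4 minutes, finish becomes 25.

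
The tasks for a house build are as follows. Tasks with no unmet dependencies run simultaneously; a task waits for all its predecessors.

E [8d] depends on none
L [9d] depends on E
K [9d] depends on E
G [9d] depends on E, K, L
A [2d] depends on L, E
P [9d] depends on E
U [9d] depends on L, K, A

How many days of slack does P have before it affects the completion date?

Critical path: E→L→A→U = 8+9+2+9 = 28, so the finish is 28 days.
Longest path through P: 17 days (earliest finish 17, latest finish 28).
Float = 28 − 17 = 11.

11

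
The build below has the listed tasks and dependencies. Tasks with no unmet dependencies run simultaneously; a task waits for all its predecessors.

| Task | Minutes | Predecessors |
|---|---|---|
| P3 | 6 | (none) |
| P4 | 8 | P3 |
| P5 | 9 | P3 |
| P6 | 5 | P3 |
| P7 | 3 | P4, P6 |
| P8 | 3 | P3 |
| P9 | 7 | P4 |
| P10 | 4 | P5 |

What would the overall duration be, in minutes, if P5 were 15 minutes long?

25

Critical path before the change: P3→P4→P9 = 6+8+7 = 21 giving 21 minutes.
P5 is off the critical path — its longest chain is 19 minutes, giving 2 of slack.
The binding chain switches to P3→P5→P10 = 6+15+4 = 25; finish 25 minutes.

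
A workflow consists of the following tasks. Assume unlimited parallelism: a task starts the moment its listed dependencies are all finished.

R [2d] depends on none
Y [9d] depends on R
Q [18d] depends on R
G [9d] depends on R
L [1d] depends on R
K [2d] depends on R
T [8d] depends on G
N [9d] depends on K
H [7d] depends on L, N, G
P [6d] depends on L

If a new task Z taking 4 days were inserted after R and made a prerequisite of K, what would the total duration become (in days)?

24

Originally the plan takes 20 days.
With Z inserted, K now waits for max(R, Z).
New critical path: R→Z→K→N→H = 2+4+2+9+7 = 24 ⇒ 24 days.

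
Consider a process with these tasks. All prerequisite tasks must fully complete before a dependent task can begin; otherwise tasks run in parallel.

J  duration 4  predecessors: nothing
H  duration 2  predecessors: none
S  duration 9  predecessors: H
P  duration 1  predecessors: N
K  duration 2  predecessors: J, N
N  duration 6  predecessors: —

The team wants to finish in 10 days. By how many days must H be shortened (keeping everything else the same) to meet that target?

Current finish: 11 days; target: 10.
H is on every critical path, so each day cut from H cuts the finish by one (this holds down to a finish of 10).
Need 11 − 10 = 1 day off H → H becomes 1 day, finish becomes 10.

1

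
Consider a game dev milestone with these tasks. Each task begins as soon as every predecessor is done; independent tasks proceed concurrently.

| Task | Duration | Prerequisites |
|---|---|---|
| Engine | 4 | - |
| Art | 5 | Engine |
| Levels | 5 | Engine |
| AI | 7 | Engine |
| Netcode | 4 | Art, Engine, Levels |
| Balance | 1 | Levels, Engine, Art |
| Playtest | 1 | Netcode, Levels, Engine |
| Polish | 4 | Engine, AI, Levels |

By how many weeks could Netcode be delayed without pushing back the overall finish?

The longest chain is Engine→AI→Polish = 4+7+4 = 15; overall finish 15 weeks.
The longest chain containing Netcode totals 14 weeks.
Float = 15 − 14 = 1.

1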